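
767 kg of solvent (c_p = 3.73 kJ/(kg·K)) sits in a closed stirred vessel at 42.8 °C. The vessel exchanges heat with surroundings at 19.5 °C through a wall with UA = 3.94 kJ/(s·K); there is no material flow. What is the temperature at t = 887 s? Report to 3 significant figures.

Lumped-capacitance energy balance: M c_p dT/dt = UA(T_amb − T).
dT/dt = (T_ss − T)/τ with T_ss = T_amb = 19.500 °C, τ = M c_p/UA = 767·3.73/3.94 = 726.12 s.
T approaches T_ss exponentially: T(t) = T_ss + (T₀ − T_ss) e^(−t/τ).
T(887) = 19.500 + (23.300)·0.29477 = 26.368 °C.

26.4 °C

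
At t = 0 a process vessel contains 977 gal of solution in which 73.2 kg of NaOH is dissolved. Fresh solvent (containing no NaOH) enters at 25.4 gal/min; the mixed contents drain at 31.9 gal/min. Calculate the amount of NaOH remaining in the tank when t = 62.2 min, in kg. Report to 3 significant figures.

Let m(t) be the amount of NaOH. Volume: V(t) = V₀ + (Q_in − Q_out) t = 977 − 6.5000 t; V(62.2) = 572.70 gal.
No NaOH enters, so dm/dt = −Q_out · (m/V).
dm/m = −Q_out dt/(V₀ − 6.5000 t); integrating gives ln(m/m₀) = −(Q_out/(Q_in−Q_out)) ln(V/V₀).
m = m₀ (V₀/V)^(Q_out/(Q_in−Q_out)) = 73.2 × (977/572.70)^(-4.9077) = 5.3221 kg.

5.32 kg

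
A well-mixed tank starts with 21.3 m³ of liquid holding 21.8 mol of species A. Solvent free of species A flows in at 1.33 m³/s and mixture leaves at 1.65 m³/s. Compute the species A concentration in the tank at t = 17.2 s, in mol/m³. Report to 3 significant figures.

0.295 mol/m³

Total volume: dV/dt = Q_in − Q_out = -0.32000 m³/s, so V(t) = 21.3 − 0.32000 t and V(17.2) = 15.796 m³.
No species A enters, so dm/dt = −Q_out · (m/V).
Separate: dm/m = −Q_out dt/V(t) ⇒ ln(m/m₀) = −(Q_out/(Q_in−Q_out)) ln(V/V₀).
m = m₀ (V₀/V)^(Q_out/(Q_in−Q_out)) = 21.8 × (21.3/15.796)^(-5.1563) = 4.6667 mol.
C = m/V = 4.6667/15.796 = 0.29543 mol/m³.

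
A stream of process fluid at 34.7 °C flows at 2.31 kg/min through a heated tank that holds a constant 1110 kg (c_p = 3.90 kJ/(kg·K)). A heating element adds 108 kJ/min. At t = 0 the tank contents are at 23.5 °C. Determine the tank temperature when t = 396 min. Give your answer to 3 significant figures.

36.5 °C

Heat balance on the well-mixed liquid: M c_p dT/dt = ṁ c_p (T_in − T) + 108.
τ = M/ṁ = 480.52 min; T_ss = T_in + Q̇/(ṁ c_p) = 34.7 + 108/(2.31·3.90) = 46.688 °C.
T approaches T_ss exponentially: T(t) = T_ss + (T₀ − T_ss) e^(−t/τ).
T(396) = 46.688 + (-23.188)·e^(−396/480.52) = 46.688 + (-23.188)·0.43863 = 36.517 °C.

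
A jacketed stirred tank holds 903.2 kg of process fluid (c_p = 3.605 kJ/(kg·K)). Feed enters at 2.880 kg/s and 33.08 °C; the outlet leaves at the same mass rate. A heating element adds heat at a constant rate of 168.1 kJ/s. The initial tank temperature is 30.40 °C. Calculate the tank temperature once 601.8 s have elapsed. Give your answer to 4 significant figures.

First-law balance (no shaft work): M c_p dT/dt = ṁ c_p (T_in − T) + 168.1.
Rearrange: dT/dt = (T_ss − T)/τ with τ = M/ṁ = 313.611 s and T_ss = T_in + Q̇/(ṁ c_p) = 49.2709 °C.
Integrating: T(t) = T_ss + (T₀ − T_ss) e^(−t/τ).
T(601.8) = 49.2709 + (-18.8709)·e^(−601.8/313.611) = 49.2709 + (-18.8709)·0.146763 = 46.5013 °C.

46.50 °C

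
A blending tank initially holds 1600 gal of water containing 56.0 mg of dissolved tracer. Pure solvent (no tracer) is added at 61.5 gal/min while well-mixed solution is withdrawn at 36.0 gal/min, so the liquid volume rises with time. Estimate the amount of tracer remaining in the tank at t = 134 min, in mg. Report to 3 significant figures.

Let m(t) be the amount of tracer. Volume: V(t) = V₀ + (Q_in − Q_out) t = 1600 + 25.500 t; V(134) = 5017.0 gal.
Solute balance: dm/dt = 0 − Q_out C = −Q_out m/V(t).
dm/m = −Q_out dt/(V₀ + 25.500 t); integrating gives ln(m/m₀) = −(Q_out/(Q_in−Q_out)) ln(V/V₀).
m = m₀ (V₀/V)^(Q_out/(Q_in−Q_out)) = 56.0 × (1600/5017.0)^(1.4118) = 11.156 mg.

11.2 mg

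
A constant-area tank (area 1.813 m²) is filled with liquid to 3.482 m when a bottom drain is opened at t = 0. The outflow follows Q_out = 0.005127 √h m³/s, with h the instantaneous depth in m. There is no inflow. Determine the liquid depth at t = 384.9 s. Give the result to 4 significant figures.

1.747 m

With no inflow, A dh/dt = −0.005127 √h.
This is separable: 2 d(√h)/dt = −0.005127/A, so √h = √h₀ − (0.005127/(2A)) t.
√h = √3.482 − 0.005127·384.9/(2·1.813) = 1.86601 − 0.544231 = 1.32178.
h = 1.32178² = 1.74710 m.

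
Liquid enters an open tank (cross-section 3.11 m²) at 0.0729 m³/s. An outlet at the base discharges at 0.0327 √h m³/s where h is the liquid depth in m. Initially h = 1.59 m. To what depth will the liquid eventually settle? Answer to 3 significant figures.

Unsteady balance on liquid volume: A dh/dt = Q_in − 0.0327 √h. At steady state dh/dt = 0:
Q_in = 0.0327 √h_ss ⇒ √h_ss = 0.0729/0.0327 = 2.2294.
h_ss = 2.2294² = 4.9700 m. (Since h₀ = 1.59 m < h_ss, the level will rise toward this value.)

4.97 m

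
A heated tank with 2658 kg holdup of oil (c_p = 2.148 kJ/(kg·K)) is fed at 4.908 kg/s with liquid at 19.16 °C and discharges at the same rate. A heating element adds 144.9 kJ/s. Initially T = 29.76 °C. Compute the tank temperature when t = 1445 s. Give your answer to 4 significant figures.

Unsteady energy balance on the tank contents: M c_p dT/dt = ṁ c_p (T_in − T) + 144.9.
τ = M/ṁ = 541.565 s; T_ss = T_in + Q̇/(ṁ c_p) = 19.16 + 144.9/(4.908·2.148) = 32.9045 °C.
Integrating: T(t) = T_ss + (T₀ − T_ss) e^(−t/τ).
T(1445) = 32.9045 + (-3.14452)·e^(−1445/541.565) = 32.9045 + (-3.14452)·0.0693774 = 32.6864 °C.

32.69 °C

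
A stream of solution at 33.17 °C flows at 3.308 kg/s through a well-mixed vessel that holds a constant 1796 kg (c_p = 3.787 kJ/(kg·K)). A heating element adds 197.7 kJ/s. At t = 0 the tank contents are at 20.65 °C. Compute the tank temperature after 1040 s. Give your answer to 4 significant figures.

44.78 °C

Unsteady energy balance on the tank contents: M c_p dT/dt = ṁ c_p (T_in − T) + 197.7.
τ = M/ṁ = 542.926 s; T_ss = T_in + Q̇/(ṁ c_p) = 33.17 + 197.7/(3.308·3.787) = 48.9514 °C.
Integrating: T(t) = T_ss + (T₀ − T_ss) e^(−t/τ).
T(1040) = 48.9514 + (-28.3014)·e^(−1040/542.926) = 48.9514 + (-28.3014)·0.147261 = 44.7837 °C.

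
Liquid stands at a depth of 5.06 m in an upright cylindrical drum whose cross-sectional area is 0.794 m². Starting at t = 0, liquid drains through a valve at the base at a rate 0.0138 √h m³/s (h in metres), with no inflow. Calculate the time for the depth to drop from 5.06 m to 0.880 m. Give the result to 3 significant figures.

Volume balance on the tank: A dh/dt = −0.0138 √h.
Separate and integrate: 2(√h − √h₀) = −(0.0138/A) t.
t = 2A(√h₀ − √h)/0.0138 = 2·0.794·(√5.06 − √0.880)/0.0138
  = 1.5880 × (2.2494 − 0.93808) / 0.0138 = 150.90 s.

151 s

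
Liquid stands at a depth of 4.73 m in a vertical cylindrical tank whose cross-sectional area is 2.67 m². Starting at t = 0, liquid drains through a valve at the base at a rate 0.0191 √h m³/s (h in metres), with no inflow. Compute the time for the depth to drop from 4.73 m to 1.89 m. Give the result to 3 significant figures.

224 s

A dh/dt = −Q_out = −0.0191 √h.
∫ h^(−1/2) dh = −(0.0191/A) ∫ dt, giving 2√h = 2√h₀ − (0.0191/A) t.
t = 2A(√h₀ − √h)/0.0191 = 2·2.67·(√4.73 − √1.89)/0.0191
  = 5.3400 × (2.1749 − 1.3748) / 0.0191 = 223.69 s.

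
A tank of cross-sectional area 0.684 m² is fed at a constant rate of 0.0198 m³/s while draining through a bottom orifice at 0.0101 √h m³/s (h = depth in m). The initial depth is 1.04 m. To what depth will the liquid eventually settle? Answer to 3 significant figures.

3.84 m

A dh/dt = Q_in − 0.0101 √h. Steady state requires inflow = outflow:
Q_in = 0.0101 √h_ss ⇒ √h_ss = 0.0198/0.0101 = 1.9604.
h_ss = 1.9604² = 3.8432 m. (Since h₀ = 1.04 m < h_ss, the level will rise toward this value.)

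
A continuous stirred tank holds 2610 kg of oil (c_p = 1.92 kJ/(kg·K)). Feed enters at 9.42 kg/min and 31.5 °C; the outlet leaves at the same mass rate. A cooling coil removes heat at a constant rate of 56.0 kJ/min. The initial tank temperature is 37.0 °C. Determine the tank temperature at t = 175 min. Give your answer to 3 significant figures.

M c_p dT/dt = ṁ c_p (T_in − T) − Q̇.
Rearrange: dT/dt = (T_ss − T)/τ with τ = M/ṁ = 277.07 min and T_ss = T_in − Q̇/(ṁ c_p) = 28.404 °C.
Integrating: T(t) = T_ss + (T₀ − T_ss) e^(−t/τ).
T(175) = 28.404 + (8.5962)·e^(−175/277.07) = 28.404 + (8.5962)·0.53174 = 32.975 °C.

33.0 °C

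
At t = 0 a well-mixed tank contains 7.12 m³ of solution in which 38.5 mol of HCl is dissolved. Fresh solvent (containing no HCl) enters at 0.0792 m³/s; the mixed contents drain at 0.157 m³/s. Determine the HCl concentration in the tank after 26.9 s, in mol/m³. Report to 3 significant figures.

Let m(t) be the amount of HCl. Volume: V(t) = V₀ + (Q_in − Q_out) t = 7.12 − 0.077800 t; V(26.9) = 5.0272 m³.
Solute balance: dm/dt = 0 − Q_out C = −Q_out m/V(t).
dm/m = −Q_out dt/(V₀ − 0.077800 t); integrating gives ln(m/m₀) = −(Q_out/(Q_in−Q_out)) ln(V/V₀).
m = m₀ (V₀/V)^(Q_out/(Q_in−Q_out)) = 38.5 × (7.12/5.0272)^(-2.0180) = 19.073 mol.
C = m/V = 19.073/5.0272 = 3.7941 mol/m³.

3.79 mol/m³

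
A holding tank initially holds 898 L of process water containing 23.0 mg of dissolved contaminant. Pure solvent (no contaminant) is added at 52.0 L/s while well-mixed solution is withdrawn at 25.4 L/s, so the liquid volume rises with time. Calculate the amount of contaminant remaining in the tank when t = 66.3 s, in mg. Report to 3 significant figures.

8.15 mg

Total volume: dV/dt = Q_in − Q_out = 26.600 L/s, so V(t) = 898 + 26.600 t and V(66.3) = 2661.6 L.
Species balance (pure solvent in): dm/dt = −Q_out · m/V(t).
Separate: dm/m = −Q_out dt/V(t) ⇒ ln(m/m₀) = −(Q_out/(Q_in−Q_out)) ln(V/V₀).
m = m₀ (V₀/V)^(Q_out/(Q_in−Q_out)) = 23.0 × (898/2661.6)^(0.95489) = 8.1499 mg.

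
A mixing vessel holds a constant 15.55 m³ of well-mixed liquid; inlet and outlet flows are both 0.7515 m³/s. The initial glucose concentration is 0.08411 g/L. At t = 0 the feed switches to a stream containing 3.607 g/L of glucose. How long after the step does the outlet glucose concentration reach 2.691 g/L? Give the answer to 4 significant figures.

Species balance: V dC/dt = Q(C_in − C) ⇒ τ = V/Q = 20.6919 s.
C(t) = C_in + (C₀ − C_in) e^(−t/τ). Set C = 2.691 and solve for t:
e^(−t/τ) = (C − C_in)/(C₀ − C_in) = (2.691 − 3.607)/(0.08411 − 3.607) = 0.260014
t = −τ ln(…) = 20.6919 × 1.34702 = 27.8725 s.

27.87 s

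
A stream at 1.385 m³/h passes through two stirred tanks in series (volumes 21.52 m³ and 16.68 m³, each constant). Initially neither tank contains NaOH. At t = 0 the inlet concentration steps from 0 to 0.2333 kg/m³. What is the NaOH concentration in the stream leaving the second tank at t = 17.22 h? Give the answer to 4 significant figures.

Each tank obeys Vᵢ dCᵢ/dt = Q(Cᵢ₋₁ − Cᵢ), so τᵢ = Vᵢ/Q.
τ₁ = 21.52/1.385 = 15.5379 h; τ₂ = 16.68/1.385 = 12.0433 h.
Tank 1: C₁ = C_in(1 − e^(−t/τ₁)). Tank 2 (τ₁ ≠ τ₂): C₂ = C_in[1 − (τ₁ e^(−t/τ₁) − τ₂ e^(−t/τ₂))/(τ₁ − τ₂)].
At t = 17.22: e^(−t/τ₁) = 0.330134, e^(−t/τ₂) = 0.239348.
C₂ = 0.2333·[1 − (15.5379·0.330134 − 12.0433·0.239348)/(3.49458)] = 0.2333·0.356992 = 0.0832862 kg/m³.

0.08329 kg/m³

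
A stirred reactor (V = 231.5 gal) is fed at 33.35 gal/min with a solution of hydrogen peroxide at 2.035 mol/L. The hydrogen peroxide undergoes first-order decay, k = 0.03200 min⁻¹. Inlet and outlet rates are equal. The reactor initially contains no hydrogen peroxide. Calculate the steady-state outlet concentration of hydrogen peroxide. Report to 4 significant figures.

Species balance: V dC/dt = Q C_in − Q C − k V C.
Steady state (dC/dt = 0): C_ss = Q C_in/(Q + kV) = C_in/(1 + kV/Q).
C_ss = 33.35·2.035/(33.35 + 0.03200·231.5) = 67.8673/40.7580 = 1.66513 mol/L.

1.665 mol/L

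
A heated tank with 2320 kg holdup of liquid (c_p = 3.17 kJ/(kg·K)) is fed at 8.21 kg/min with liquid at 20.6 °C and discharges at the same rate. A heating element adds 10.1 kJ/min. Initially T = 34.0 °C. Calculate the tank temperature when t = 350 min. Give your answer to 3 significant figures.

24.8 °C

Unsteady energy balance on the tank contents: M c_p dT/dt = ṁ c_p (T_in − T) + 10.1.
Rearrange: dT/dt = (T_ss − T)/τ with τ = M/ṁ = 282.58 min and T_ss = T_in + Q̇/(ṁ c_p) = 20.988 °C.
T approaches T_ss exponentially: T(t) = T_ss + (T₀ − T_ss) e^(−t/τ).
T(350) = 20.988 + (13.012)·e^(−350/282.58) = 20.988 + (13.012)·0.28980 = 24.759 °C.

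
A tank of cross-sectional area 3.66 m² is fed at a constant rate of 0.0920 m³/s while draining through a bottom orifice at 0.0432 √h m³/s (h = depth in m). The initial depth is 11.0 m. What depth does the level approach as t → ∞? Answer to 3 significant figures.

4.54 m

A dh/dt = Q_in − 0.0432 √h. Steady state requires inflow = outflow:
Q_in = 0.0432 √h_ss ⇒ √h_ss = 0.0920/0.0432 = 2.1296.
h_ss = 2.1296² = 4.5353 m. (Since h₀ = 11.0 m > h_ss, the level will fall toward this value.)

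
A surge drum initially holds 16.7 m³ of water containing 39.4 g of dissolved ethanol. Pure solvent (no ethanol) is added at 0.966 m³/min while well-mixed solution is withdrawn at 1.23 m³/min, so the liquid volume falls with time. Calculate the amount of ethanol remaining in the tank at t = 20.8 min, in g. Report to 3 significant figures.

6.15 g

Let m(t) be the amount of ethanol. Volume: V(t) = V₀ + (Q_in − Q_out) t = 16.7 − 0.26400 t; V(20.8) = 11.209 m³.
Solute balance: dm/dt = 0 − Q_out C = −Q_out m/V(t).
dm/m = −Q_out dt/(V₀ − 0.26400 t); integrating gives ln(m/m₀) = −(Q_out/(Q_in−Q_out)) ln(V/V₀).
m = m₀ (V₀/V)^(Q_out/(Q_in−Q_out)) = 39.4 × (16.7/11.209)^(-4.6591) = 6.1481 g.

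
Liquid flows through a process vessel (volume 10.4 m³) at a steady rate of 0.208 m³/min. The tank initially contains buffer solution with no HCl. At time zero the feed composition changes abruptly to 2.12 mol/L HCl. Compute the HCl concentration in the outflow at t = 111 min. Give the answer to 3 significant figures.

Unsteady species balance (constant V, well mixed): V dC/dt = Q(C_in − C).
Time constant τ = V/Q = 10.4/0.208 = 50.000 min.
This is linear first-order; C(t) = C_in + (C₀ − C_in) e^(−t/τ).
C(111) = 2.12 + (0 − 2.12)·e^(−111/50.000) = 2.12 + (-2.1200)·0.10861 = 1.8897 mol/L.

1.89 mol/L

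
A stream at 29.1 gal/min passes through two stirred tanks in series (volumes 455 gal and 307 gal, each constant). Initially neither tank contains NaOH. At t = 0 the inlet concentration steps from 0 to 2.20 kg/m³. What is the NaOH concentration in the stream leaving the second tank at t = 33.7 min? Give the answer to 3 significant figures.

Time constants: τᵢ = Vᵢ/Q for each well-mixed tank.
τ₁ = 455/29.1 = 15.636 min; τ₂ = 307/29.1 = 10.550 min.
Solving the cascade with C₁(0)=C₂(0)=0 gives C₂(t) = C_in[1 − (τ₁ e^(−t/τ₁) − τ₂ e^(−t/τ₂))/(τ₁ − τ₂)].
At t = 33.7: e^(−t/τ₁) = 0.11587, e^(−t/τ₂) = 0.040993.
C₂ = 2.20·[1 − (15.636·0.11587 − 10.550·0.040993)/(5.0859)] = 2.20·0.72882 = 1.6034 kg/m³.

1.60 kg/m³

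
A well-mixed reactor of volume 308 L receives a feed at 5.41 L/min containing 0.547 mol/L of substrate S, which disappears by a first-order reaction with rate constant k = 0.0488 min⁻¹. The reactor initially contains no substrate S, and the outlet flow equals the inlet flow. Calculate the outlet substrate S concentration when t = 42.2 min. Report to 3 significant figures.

0.136 mol/L

V dC/dt = Q(C_in − C) − k V C.
dC/dt = (Q/V) C_in − (Q/V + k) C; effective rate a = Q/V + k = 0.017565 + 0.0488 = 0.066365 min⁻¹.
C_ss = Q C_in/(Q + kV) = 0.14478 mol/L; C(t) = C_ss + (C₀ − C_ss) e^(−a t).
C(42.2) = 0.14478 + (-0.14478)·e^(−0.066365·42.2) = 0.14478 + (-0.14478)·0.060774 = 0.13598 mol/L.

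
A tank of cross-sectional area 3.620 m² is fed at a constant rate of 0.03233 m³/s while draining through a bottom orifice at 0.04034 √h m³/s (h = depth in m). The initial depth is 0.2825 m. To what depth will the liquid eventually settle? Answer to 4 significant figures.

Unsteady balance on liquid volume: A dh/dt = Q_in − 0.04034 √h. At steady state dh/dt = 0:
Q_in = 0.04034 √h_ss ⇒ √h_ss = 0.03233/0.04034 = 0.801438.
h_ss = 0.801438² = 0.642303 m. (Since h₀ = 0.2825 m < h_ss, the level will rise toward this value.)

0.6423 m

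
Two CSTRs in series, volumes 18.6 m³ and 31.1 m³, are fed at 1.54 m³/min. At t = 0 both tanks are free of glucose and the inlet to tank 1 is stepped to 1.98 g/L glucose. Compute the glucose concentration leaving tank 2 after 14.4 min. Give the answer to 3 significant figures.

0.460 g/L

Each tank obeys Vᵢ dCᵢ/dt = Q(Cᵢ₋₁ − Cᵢ), so τᵢ = Vᵢ/Q.
τ₁ = 18.6/1.54 = 12.078 min; τ₂ = 31.1/1.54 = 20.195 min.
Tank 1: C₁ = C_in(1 − e^(−t/τ₁)). Tank 2 (τ₁ ≠ τ₂): C₂ = C_in[1 − (τ₁ e^(−t/τ₁) − τ₂ e^(−t/τ₂))/(τ₁ − τ₂)].
At t = 14.4: e^(−t/τ₁) = 0.30354, e^(−t/τ₂) = 0.49014.
C₂ = 1.98·[1 − (12.078·0.30354 − 20.195·0.49014)/(-8.1169)] = 1.98·0.23218 = 0.45972 g/L.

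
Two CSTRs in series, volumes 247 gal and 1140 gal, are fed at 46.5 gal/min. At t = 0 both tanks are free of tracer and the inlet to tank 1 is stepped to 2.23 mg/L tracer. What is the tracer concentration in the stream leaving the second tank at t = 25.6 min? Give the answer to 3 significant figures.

Each tank obeys Vᵢ dCᵢ/dt = Q(Cᵢ₋₁ − Cᵢ), so τᵢ = Vᵢ/Q.
τ₁ = 247/46.5 = 5.3118 min; τ₂ = 1140/46.5 = 24.516 min.
Tank 1: C₁ = C_in(1 − e^(−t/τ₁)). Tank 2 (τ₁ ≠ τ₂): C₂ = C_in[1 − (τ₁ e^(−t/τ₁) − τ₂ e^(−t/τ₂))/(τ₁ − τ₂)].
At t = 25.6: e^(−t/τ₁) = 0.0080714, e^(−t/τ₂) = 0.35197.
C₂ = 2.23·[1 − (5.3118·0.0080714 − 24.516·0.35197)/(-19.204)] = 2.23·0.55291 = 1.2330 mg/L.

1.23 mg/L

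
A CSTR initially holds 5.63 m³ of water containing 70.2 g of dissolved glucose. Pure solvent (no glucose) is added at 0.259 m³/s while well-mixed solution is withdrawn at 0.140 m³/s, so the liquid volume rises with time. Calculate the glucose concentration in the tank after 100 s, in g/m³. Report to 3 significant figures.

Let m(t) be the amount of glucose. Volume: V(t) = V₀ + (Q_in − Q_out) t = 5.63 + 0.11900 t; V(100) = 17.530 m³.
Solute balance: dm/dt = 0 − Q_out C = −Q_out m/V(t).
Separate: dm/m = −Q_out dt/V(t) ⇒ ln(m/m₀) = −(Q_out/(Q_in−Q_out)) ln(V/V₀).
m = m₀ (V₀/V)^(Q_out/(Q_in−Q_out)) = 70.2 × (5.63/17.530)^(1.1765) = 18.451 g.
C = m/V = 18.451/17.530 = 1.0525 g/m³.

1.05 g/m³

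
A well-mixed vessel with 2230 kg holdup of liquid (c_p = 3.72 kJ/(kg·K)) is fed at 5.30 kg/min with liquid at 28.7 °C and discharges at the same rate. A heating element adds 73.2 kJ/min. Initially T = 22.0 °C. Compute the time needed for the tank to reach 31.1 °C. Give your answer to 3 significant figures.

M c_p dT/dt = ṁ c_p (T_in − T) + Q̇.
τ = M/ṁ = 420.75 min; T_ss = T_in + Q̇/(ṁ c_p) = 32.413 °C.
T(t) = T_ss + (T₀ − T_ss) e^(−t/τ). Set T = 31.1:
e^(−t/τ) = (31.1 − 32.413)/(22.0 − 32.413) = 0.12607
t = −420.75 · ln(0.12607) = 871.35 min.

871 min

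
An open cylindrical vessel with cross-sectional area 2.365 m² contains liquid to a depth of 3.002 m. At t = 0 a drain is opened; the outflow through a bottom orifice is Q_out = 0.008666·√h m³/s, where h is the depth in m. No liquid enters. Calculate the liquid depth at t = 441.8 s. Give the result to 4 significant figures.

0.8523 m

A dh/dt = −Q_out = −0.008666 √h.
Separate and integrate: 2(√h − √h₀) = −(0.008666/A) t.
√h = √3.002 − 0.008666·441.8/(2·2.365) = 1.73263 − 0.809437 = 0.923191.
h = 0.923191² = 0.852281 m.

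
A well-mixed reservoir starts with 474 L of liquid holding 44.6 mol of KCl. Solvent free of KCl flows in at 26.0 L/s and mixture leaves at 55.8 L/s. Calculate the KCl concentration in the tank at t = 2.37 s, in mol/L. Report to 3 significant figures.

Total volume: dV/dt = Q_in − Q_out = -29.800 L/s, so V(t) = 474 − 29.800 t and V(2.37) = 403.37 L.
No KCl enters, so dm/dt = −Q_out · (m/V).
dm/m = −Q_out dt/(V₀ − 29.800 t); integrating gives ln(m/m₀) = −(Q_out/(Q_in−Q_out)) ln(V/V₀).
m = m₀ (V₀/V)^(Q_out/(Q_in−Q_out)) = 44.6 × (474/403.37)^(-1.8725) = 32.971 mol.
C = m/V = 32.971/403.37 = 0.081737 mol/L.

0.0817 mol/L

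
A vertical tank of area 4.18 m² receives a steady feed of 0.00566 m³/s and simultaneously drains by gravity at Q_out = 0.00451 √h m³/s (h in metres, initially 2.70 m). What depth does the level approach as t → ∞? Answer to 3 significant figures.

1.57 m

Accumulation of liquid (constant cross-section A): A dh/dt = Q_in − 0.00451 √h. At steady state dh/dt = 0:
Q_in = 0.00451 √h_ss ⇒ √h_ss = 0.00566/0.00451 = 1.2550.
h_ss = 1.2550² = 1.5750 m. (Since h₀ = 2.70 m > h_ss, the level will fall toward this value.)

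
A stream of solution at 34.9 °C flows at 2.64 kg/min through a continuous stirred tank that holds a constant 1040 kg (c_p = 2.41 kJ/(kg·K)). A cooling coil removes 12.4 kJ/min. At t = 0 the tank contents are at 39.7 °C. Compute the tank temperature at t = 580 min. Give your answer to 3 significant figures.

Energy balance: M c_p dT/dt = ṁ c_p (T_in − T) − 12.4.
τ = M/ṁ = 393.94 min; T_ss = T_in − Q̇/(ṁ c_p) = 34.9 − 12.4/(2.64·2.41) = 32.951 °C.
This is linear first-order; T(t) = T_ss + (T₀ − T_ss) e^(−t/τ).
T(580) = 32.951 + (6.7490)·e^(−580/393.94) = 32.951 + (6.7490)·0.22940 = 34.499 °C.

34.5 °C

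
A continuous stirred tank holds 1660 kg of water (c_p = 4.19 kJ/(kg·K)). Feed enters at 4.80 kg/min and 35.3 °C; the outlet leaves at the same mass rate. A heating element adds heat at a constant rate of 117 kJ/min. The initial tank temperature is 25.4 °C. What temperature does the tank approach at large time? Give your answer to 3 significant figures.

Energy balance: M c_p dT/dt = ṁ c_p (T_in − T) + 117.
At steady state dT/dt = 0 ⇒ T_ss = T_in + Q̇/(ṁ c_p) = 35.3 + 117/(4.80·4.19) = 41.117 °C.

41.1 °C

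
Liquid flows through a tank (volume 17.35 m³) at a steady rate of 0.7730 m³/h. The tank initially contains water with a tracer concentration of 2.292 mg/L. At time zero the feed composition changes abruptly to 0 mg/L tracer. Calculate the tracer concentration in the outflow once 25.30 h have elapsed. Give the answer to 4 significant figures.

0.7425 mg/L

Species balance on the tank: V dC/dt = Q(C_in − C).
Time constant τ = V/Q = 17.35/0.7730 = 22.4450 h.
Integrating: C(t) = C_in + (C₀ − C_in) e^(−t/τ).
C(25.30) = 0 + (2.292 − 0)·e^(−25.30/22.4450) = 0 + (2.29200)·0.323939 = 0.742469 mg/L.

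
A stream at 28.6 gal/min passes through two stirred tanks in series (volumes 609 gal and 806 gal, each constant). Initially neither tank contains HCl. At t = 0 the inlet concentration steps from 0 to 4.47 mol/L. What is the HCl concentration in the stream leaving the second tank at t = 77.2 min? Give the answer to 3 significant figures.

Species balance on tank i: dCᵢ/dt = (Cᵢ₋₁ − Cᵢ)/τᵢ with τᵢ = Vᵢ/Q.
τ₁ = 609/28.6 = 21.294 min; τ₂ = 806/28.6 = 28.182 min.
Tank 1: C₁ = C_in(1 − e^(−t/τ₁)). Tank 2 (τ₁ ≠ τ₂): C₂ = C_in[1 − (τ₁ e^(−t/τ₁) − τ₂ e^(−t/τ₂))/(τ₁ − τ₂)].
At t = 77.2: e^(−t/τ₁) = 0.026636, e^(−t/τ₂) = 0.064612.
C₂ = 4.47·[1 − (21.294·0.026636 − 28.182·0.064612)/(-6.8881)] = 4.47·0.81799 = 3.6564 mol/L.

3.66 mol/L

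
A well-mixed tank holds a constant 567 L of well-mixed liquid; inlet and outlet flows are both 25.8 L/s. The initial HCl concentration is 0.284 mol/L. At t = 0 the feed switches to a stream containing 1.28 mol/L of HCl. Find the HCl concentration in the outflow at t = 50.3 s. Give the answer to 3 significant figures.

1.18 mol/L

Species balance on the tank: V dC/dt = Q(C_in − C).
So dC/dt = (C_in − C)/τ with τ = V/Q = 567/25.8 = 21.977 s.
C approaches C_in exponentially: C(t) = C_in + (C₀ − C_in) e^(−t/τ).
C(50.3) = 1.28 + (0.284 − 1.28)·e^(−50.3/21.977) = 1.28 + (-0.99600)·0.10139 = 1.1790 mol/L.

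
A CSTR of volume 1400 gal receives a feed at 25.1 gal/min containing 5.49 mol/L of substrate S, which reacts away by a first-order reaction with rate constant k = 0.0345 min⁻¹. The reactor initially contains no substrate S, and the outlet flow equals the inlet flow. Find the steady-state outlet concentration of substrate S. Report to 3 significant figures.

Species balance: V dC/dt = Q C_in − Q C − k V C.
At steady state: 0 = Q C_in − (Q + kV) C_ss, so C_ss = Q C_in/(Q + kV).
C_ss = 25.1·5.49/(25.1 + 0.0345·1400) = 137.80/73.400 = 1.8774 mol/L.

1.88 mol/L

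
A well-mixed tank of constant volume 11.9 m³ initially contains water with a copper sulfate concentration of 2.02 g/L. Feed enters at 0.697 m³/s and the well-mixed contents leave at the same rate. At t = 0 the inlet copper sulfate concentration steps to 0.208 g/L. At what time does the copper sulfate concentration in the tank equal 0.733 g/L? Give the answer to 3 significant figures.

21.2 s

Transient balance on the dissolved component: V dC/dt = Q(C_in − C), so τ = V/Q = 17.073 s.
C(t) = C_in + (C₀ − C_in) e^(−t/τ). Set C = 0.733 and solve for t:
e^(−t/τ) = (C − C_in)/(C₀ − C_in) = (0.733 − 0.208)/(2.02 − 0.208) = 0.28974
t = −τ ln(…) = 17.073 × 1.2388 = 21.150 s.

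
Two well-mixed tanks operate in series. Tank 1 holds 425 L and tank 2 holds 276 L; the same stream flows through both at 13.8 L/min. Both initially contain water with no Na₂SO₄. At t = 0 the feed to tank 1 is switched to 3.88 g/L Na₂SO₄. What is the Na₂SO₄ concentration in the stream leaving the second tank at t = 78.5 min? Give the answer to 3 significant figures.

Species balance on tank i: dCᵢ/dt = (Cᵢ₋₁ − Cᵢ)/τᵢ with τᵢ = Vᵢ/Q.
τ₁ = 425/13.8 = 30.797 min; τ₂ = 276/13.8 = 20.000 min.
Solving the cascade with C₁(0)=C₂(0)=0 gives C₂(t) = C_in[1 − (τ₁ e^(−t/τ₁) − τ₂ e^(−t/τ₂))/(τ₁ − τ₂)].
At t = 78.5: e^(−t/τ₁) = 0.078164, e^(−t/τ₂) = 0.019742.
C₂ = 3.88·[1 − (30.797·0.078164 − 20.000·0.019742)/(10.797)] = 3.88·0.81362 = 3.1568 g/L.

3.16 g/L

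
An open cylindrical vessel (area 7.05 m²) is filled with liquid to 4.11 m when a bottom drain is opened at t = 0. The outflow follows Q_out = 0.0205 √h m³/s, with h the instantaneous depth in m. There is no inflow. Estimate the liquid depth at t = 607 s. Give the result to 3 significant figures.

1.31 m

A dh/dt = −Q_out = −0.0205 √h.
This is separable: 2 d(√h)/dt = −0.0205/A, so √h = √h₀ − (0.0205/(2A)) t.
√h = √4.11 − 0.0205·607/(2·7.05) = 2.0273 − 0.88252 = 1.1448.
h = 1.1448² = 1.3106 m.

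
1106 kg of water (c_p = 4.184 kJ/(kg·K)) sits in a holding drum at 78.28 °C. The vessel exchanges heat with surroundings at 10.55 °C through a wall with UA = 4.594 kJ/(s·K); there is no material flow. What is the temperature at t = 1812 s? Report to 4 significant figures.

21.76 °C

Energy balance: M c_p dT/dt = −UA(T − T_amb).
dT/dt = (T_ss − T)/τ with T_ss = T_amb = 10.5500 °C, τ = M c_p/UA = 1106·4.184/4.594 = 1007.29 s.
This is linear first-order; T(t) = T_ss + (T₀ − T_ss) e^(−t/τ).
T(1812) = 10.5500 + (67.7300)·0.165484 = 21.7582 °C.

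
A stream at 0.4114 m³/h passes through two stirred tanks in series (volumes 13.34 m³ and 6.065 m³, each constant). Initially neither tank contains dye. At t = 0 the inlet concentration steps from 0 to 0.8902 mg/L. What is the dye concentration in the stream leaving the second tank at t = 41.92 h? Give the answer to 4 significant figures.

Each tank obeys Vᵢ dCᵢ/dt = Q(Cᵢ₋₁ − Cᵢ), so τᵢ = Vᵢ/Q.
τ₁ = 13.34/0.4114 = 32.4259 h; τ₂ = 6.065/0.4114 = 14.7423 h.
Solving the cascade with C₁(0)=C₂(0)=0 gives C₂(t) = C_in[1 − (τ₁ e^(−t/τ₁) − τ₂ e^(−t/τ₂))/(τ₁ − τ₂)].
At t = 41.92: e^(−t/τ₁) = 0.274502, e^(−t/τ₂) = 0.0582210.
C₂ = 0.8902·[1 − (32.4259·0.274502 − 14.7423·0.0582210)/(17.6835)] = 0.8902·0.545189 = 0.485327 mg/L.

0.4853 mg/L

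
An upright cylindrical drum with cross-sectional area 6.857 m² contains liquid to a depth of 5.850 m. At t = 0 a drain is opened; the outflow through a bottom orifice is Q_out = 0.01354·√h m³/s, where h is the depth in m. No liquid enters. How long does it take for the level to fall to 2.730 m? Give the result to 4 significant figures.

776.3 s

Mass balance (ρ constant): A dh/dt = −0.01354 √h.
Separate and integrate: 2(√h − √h₀) = −(0.01354/A) t.
t = 2A(√h₀ − √h)/0.01354 = 2·6.857·(√5.850 − √2.730)/0.01354
  = 13.7140 × (2.41868 − 1.65227) / 0.01354 = 776.255 s.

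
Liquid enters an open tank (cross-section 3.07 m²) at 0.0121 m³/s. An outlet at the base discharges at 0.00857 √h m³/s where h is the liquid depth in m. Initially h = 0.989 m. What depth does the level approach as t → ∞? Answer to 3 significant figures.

Accumulation of liquid (constant cross-section A): A dh/dt = Q_in − 0.00857 √h. At steady state dh/dt = 0:
Q_in = 0.00857 √h_ss ⇒ √h_ss = 0.0121/0.00857 = 1.4119.
h_ss = 1.4119² = 1.9935 m. (Since h₀ = 0.989 m < h_ss, the level will rise toward this value.)

1.99 m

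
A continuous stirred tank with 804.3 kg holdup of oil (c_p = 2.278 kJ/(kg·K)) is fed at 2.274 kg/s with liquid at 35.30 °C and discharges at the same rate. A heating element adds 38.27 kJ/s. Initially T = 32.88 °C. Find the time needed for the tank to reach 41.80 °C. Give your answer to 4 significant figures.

M c_p dT/dt = ṁ c_p (T_in − T) + Q̇.
τ = M/ṁ = 353.694 s; T_ss = T_in + Q̇/(ṁ c_p) = 42.6878 °C.
T(t) = T_ss + (T₀ − T_ss) e^(−t/τ). Set T = 41.80:
e^(−t/τ) = (41.80 − 42.6878)/(32.88 − 42.6878) = 0.0905185
t = −353.694 · ln(0.0905185) = 849.644 s.

849.6 s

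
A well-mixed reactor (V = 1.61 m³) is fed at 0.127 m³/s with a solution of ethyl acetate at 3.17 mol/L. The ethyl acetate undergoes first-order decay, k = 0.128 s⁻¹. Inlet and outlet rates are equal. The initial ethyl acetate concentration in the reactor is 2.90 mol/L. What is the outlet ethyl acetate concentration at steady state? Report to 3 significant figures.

1.21 mol/L

Accumulation = in − out − consumed: V dC/dt = Q C_in − Q C − k V C.
At steady state: 0 = Q C_in − (Q + kV) C_ss, so C_ss = Q C_in/(Q + kV).
C_ss = 0.127·3.17/(0.127 + 0.128·1.61) = 0.40259/0.33308 = 1.2087 mol/L.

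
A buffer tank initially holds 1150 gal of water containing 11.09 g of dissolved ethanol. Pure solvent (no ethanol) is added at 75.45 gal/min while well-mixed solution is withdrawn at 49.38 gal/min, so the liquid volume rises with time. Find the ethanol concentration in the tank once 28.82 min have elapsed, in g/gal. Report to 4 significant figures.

0.002250 g/gal

Let m(t) be the amount of ethanol. Volume: V(t) = V₀ + (Q_in − Q_out) t = 1150 + 26.0700 t; V(28.82) = 1901.34 gal.
Species balance (pure solvent in): dm/dt = −Q_out · m/V(t).
Separate: dm/m = −Q_out dt/V(t) ⇒ ln(m/m₀) = −(Q_out/(Q_in−Q_out)) ln(V/V₀).
m = m₀ (V₀/V)^(Q_out/(Q_in−Q_out)) = 11.09 × (1150/1901.34)^(1.89413) = 4.27884 g.
C = m/V = 4.27884/1901.34 = 0.00225044 g/gal.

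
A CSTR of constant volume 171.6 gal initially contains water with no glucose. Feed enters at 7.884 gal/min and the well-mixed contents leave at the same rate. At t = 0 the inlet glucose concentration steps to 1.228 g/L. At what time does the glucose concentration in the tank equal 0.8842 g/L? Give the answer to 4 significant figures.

27.71 min

Accumulation = in − out for the solute gives V dC/dt = Q(C_in − C), so τ = V/Q = 21.7656 min.
C(t) = C_in + (C₀ − C_in) e^(−t/τ). Set C = 0.8842 and solve for t:
e^(−t/τ) = (C − C_in)/(C₀ − C_in) = (0.8842 − 1.228)/(0 − 1.228) = 0.279967
t = −τ ln(…) = 21.7656 × 1.27308 = 27.7094 min.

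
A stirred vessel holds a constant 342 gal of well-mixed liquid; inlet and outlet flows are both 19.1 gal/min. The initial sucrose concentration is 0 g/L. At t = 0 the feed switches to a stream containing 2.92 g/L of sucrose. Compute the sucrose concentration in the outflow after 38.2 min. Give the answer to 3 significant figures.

Accumulation = in − out for the solute gives V dC/dt = Q(C_in − C).
So dC/dt = (C_in − C)/τ with τ = V/Q = 342/19.1 = 17.906 min.
C approaches C_in exponentially: C(t) = C_in + (C₀ − C_in) e^(−t/τ).
C(38.2) = 2.92 + (0 − 2.92)·e^(−38.2/17.906) = 2.92 + (-2.9200)·0.11843 = 2.5742 g/L.

2.57 g/L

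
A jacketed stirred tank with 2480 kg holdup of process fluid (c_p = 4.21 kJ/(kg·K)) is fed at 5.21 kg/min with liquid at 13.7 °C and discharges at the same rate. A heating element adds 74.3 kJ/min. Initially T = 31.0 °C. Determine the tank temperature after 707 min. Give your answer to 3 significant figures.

Energy balance: M c_p dT/dt = ṁ c_p (T_in − T) + 74.3.
Rearrange: dT/dt = (T_ss − T)/τ with τ = M/ṁ = 476.01 min and T_ss = T_in + Q̇/(ṁ c_p) = 17.087 °C.
This is linear first-order; T(t) = T_ss + (T₀ − T_ss) e^(−t/τ).
T(707) = 17.087 + (13.913)·e^(−707/476.01) = 17.087 + (13.913)·0.22644 = 20.238 °C.

20.2 °C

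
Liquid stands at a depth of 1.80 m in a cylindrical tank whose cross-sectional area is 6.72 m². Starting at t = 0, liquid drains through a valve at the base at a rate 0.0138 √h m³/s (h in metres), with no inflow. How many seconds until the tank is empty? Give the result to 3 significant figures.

Unsteady balance on liquid volume: A dh/dt = −0.0138 √h.
Separate and integrate: 2(√h − √h₀) = −(0.0138/A) t.
Tank is empty when √h = 0: t_empty = 2A√h₀/0.0138.
t_empty = 2·6.72·√1.80/0.0138 = 13.440·1.3416/0.0138 = 1306.6 s.

1310 s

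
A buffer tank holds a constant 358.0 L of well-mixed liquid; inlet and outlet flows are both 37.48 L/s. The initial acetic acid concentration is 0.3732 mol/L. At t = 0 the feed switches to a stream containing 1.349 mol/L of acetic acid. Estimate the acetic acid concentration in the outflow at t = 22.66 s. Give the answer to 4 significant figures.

Accumulation = in − out for the solute gives V dC/dt = Q(C_in − C).
Time constant τ = V/Q = 358.0/37.48 = 9.55176 s.
Solution: C(t) = C_in + (C₀ − C_in) e^(−t/τ).
C(22.66) = 1.349 + (0.3732 − 1.349)·e^(−22.66/9.55176) = 1.349 + (-0.975800)·0.0932625 = 1.25799 mol/L.

1.258 mol/L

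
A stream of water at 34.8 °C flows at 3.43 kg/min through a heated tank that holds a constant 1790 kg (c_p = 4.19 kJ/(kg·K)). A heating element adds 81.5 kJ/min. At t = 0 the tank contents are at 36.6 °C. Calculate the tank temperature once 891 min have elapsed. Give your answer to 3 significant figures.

M c_p dT/dt = ṁ c_p (T_in − T) + Q̇.
τ = M/ṁ = 521.87 min; T_ss = T_in + Q̇/(ṁ c_p) = 34.8 + 81.5/(3.43·4.19) = 40.471 °C.
Integrating: T(t) = T_ss + (T₀ − T_ss) e^(−t/τ).
T(891) = 40.471 + (-3.8709)·e^(−891/521.87) = 40.471 + (-3.8709)·0.18135 = 39.769 °C.

39.8 °C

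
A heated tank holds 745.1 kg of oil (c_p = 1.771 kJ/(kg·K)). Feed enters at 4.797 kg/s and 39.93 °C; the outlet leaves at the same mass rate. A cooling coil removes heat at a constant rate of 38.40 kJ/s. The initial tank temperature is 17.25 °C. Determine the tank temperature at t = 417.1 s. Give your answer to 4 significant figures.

M c_p dT/dt = ṁ c_p (T_in − T) − Q̇.
τ = M/ṁ = 155.326 s; T_ss = T_in − Q̇/(ṁ c_p) = 39.93 − 38.40/(4.797·1.771) = 35.4100 °C.
Solution: T(t) = T_ss + (T₀ − T_ss) e^(−t/τ).
T(417.1) = 35.4100 + (-18.1600)·e^(−417.1/155.326) = 35.4100 + (-18.1600)·0.0681997 = 34.1715 °C.

34.17 °C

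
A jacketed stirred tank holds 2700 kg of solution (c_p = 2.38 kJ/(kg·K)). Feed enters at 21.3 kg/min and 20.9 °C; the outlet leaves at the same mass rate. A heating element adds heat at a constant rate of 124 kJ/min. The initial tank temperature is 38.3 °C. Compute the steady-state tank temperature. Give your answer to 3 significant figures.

Heat balance on the well-mixed liquid: M c_p dT/dt = ṁ c_p (T_in − T) + 124.
At steady state dT/dt = 0 ⇒ T_ss = T_in + Q̇/(ṁ c_p) = 20.9 + 124/(21.3·2.38) = 23.346 °C.

23.3 °C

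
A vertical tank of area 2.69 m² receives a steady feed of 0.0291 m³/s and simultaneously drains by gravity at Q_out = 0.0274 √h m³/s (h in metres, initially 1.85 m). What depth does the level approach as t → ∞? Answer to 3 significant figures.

Level balance: A dh/dt = 0.0291 − 0.0274 √h. Setting dh/dt = 0:
Q_in = 0.0274 √h_ss ⇒ √h_ss = 0.0291/0.0274 = 1.0620.
h_ss = 1.0620² = 1.1279 m. (Since h₀ = 1.85 m > h_ss, the level will fall toward this value.)

1.13 m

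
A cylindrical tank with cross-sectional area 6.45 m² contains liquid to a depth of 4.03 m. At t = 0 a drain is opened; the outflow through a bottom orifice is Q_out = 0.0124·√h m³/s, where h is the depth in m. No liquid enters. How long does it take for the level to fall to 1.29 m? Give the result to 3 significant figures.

907 s

Unsteady balance on liquid volume: A dh/dt = −0.0124 √h.
∫ h^(−1/2) dh = −(0.0124/A) ∫ dt, giving 2√h = 2√h₀ − (0.0124/A) t.
t = 2A(√h₀ − √h)/0.0124 = 2·6.45·(√4.03 − √1.29)/0.0124
  = 12.900 × (2.0075 − 1.1358) / 0.0124 = 906.85 s.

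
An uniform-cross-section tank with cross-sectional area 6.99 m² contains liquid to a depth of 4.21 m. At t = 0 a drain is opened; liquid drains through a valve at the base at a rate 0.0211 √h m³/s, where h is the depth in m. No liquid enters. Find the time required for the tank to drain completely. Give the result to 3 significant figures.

Accumulation of liquid (constant cross-section A): A dh/dt = −0.0211 √h.
Separate and integrate: 2(√h − √h₀) = −(0.0211/A) t.
Set h = 0: 2√h₀ = (0.0211/A) t_empty ⇒ t_empty = 2A√h₀/0.0211.
t_empty = 2·6.99·√4.21/0.0211 = 13.980·2.0518/0.0211 = 1359.5 s.

1360 s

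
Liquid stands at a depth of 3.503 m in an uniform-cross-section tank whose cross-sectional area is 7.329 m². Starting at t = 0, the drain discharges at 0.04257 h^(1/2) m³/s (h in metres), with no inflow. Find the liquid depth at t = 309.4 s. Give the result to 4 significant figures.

With no inflow, A dh/dt = −0.04257 √h.
Separate and integrate: 2(√h − √h₀) = −(0.04257/A) t.
√h = √3.503 − 0.04257·309.4/(2·7.329) = 1.87163 − 0.898564 = 0.973066.
h = 0.973066² = 0.946857 m.

0.9469 m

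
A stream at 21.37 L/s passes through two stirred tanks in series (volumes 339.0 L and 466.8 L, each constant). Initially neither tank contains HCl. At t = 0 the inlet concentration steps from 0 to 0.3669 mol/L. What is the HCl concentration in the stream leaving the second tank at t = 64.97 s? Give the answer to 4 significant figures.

Time constants: τᵢ = Vᵢ/Q for each well-mixed tank.
τ₁ = 339.0/21.37 = 15.8634 s; τ₂ = 466.8/21.37 = 21.8437 s.
Tank 1: C₁ = C_in(1 − e^(−t/τ₁)). Tank 2 (τ₁ ≠ τ₂): C₂ = C_in[1 − (τ₁ e^(−t/τ₁) − τ₂ e^(−t/τ₂))/(τ₁ − τ₂)].
At t = 64.97: e^(−t/τ₁) = 0.0166457, e^(−t/τ₂) = 0.0510826.
C₂ = 0.3669·[1 − (15.8634·0.0166457 − 21.8437·0.0510826)/(-5.98035)] = 0.3669·0.857571 = 0.314643 mol/L.

0.3146 mol/L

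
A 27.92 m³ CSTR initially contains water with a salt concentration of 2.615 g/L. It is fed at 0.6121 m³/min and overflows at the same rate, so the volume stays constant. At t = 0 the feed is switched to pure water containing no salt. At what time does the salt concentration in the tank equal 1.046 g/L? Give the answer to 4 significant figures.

41.80 min

Species balance: V dC/dt = Q(C_in − C) ⇒ τ = V/Q = 45.6135 min.
C(t) = C_in + (C₀ − C_in) e^(−t/τ). Set C = 1.046 and solve for t:
e^(−t/τ) = (C − C_in)/(C₀ − C_in) = (1.046 − 0)/(2.615 − 0) = 0.400000
t = −τ ln(…) = 45.6135 × 0.916291 = 41.7952 min.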